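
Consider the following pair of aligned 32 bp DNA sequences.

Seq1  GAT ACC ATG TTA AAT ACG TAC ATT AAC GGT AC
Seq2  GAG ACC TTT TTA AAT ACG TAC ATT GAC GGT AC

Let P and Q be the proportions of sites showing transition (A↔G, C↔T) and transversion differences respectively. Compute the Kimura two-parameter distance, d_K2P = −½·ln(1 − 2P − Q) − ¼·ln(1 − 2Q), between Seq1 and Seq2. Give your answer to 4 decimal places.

0.1369

Differing sites — 3:T/G (Tv); 7:A/T (Tv); 9:G/T (Tv); 25:A/G (Ti).
Of the 4 differences, 1 transition and 3 transversions over 32 sites: P = 1/32 = 0.031250, Q = 3/32 = 0.093750.
d = −0.5·ln(0.843750) − 0.25·ln(0.812500) = −0.5·(-0.169899) − 0.25·(-0.207639) = 0.1369.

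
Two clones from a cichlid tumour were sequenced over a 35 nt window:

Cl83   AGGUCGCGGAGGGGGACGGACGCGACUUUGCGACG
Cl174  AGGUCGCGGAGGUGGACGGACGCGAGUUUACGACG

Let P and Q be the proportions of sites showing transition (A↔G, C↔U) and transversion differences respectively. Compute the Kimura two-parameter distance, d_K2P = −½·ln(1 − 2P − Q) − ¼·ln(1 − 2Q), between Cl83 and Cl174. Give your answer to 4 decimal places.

0.0910

Differing sites — 13:G/U (Tv); 26:C/G (Tv); 30:G/A (Ti).
Of the 3 differences, 1 transition and 2 transversions over 35 sites: P = 1/35 = 0.028571, Q = 2/35 = 0.057143.
d = −0.5·ln(0.885715) − 0.25·ln(0.885714) = −0.5·(-0.121360) − 0.25·(-0.121361) = 0.0910.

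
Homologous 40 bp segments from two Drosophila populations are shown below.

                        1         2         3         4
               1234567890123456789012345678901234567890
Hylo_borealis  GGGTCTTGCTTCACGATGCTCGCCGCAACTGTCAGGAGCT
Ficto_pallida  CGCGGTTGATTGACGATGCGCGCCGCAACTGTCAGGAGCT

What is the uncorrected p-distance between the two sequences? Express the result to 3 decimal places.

The sequences differ at positions 1 (G/C), 3 (G/C), 4 (T/G), 5 (C/G), 9 (C/A), 12 (C/G), 20 (T/G).
There are 7 differences over 40 sites, so p = 7/40 = 0.175.

0.175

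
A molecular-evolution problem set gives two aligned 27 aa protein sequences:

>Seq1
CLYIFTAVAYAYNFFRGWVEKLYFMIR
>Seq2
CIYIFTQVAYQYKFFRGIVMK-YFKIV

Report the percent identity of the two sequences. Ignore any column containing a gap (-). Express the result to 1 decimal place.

Excluding the 1 gap column leaves 26 comparable sites.
Differing sites — 2:L/I; 7:A/Q; 11:A/Q; 13:N/K; 18:W/I; 20:E/M; 25:M/K; 27:R/V.
18 of the 26 comparable sites match, so the percent identity is 18/26 × 100 = 69.2%.

69.2%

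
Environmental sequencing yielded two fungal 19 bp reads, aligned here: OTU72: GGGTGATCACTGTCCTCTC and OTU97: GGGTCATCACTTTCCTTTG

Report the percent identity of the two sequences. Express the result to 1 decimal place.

78.9%

Mismatches occur at site 5 (G→C), site 12 (G→T), site 17 (C→T), site 19 (C→G).
15 of the 19 sites match, so the percent identity is 15/19 × 100 = 78.9%.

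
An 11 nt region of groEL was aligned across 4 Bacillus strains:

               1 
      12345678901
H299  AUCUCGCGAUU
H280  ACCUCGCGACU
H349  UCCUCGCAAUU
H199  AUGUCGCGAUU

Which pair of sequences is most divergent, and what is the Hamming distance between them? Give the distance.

Pairwise Hamming distances:
  H299 vs H280: 2
  H299 vs H349: 3
  H299 vs H199: 1
  H280 vs H349: 3
  H280 vs H199: 3
  H349 vs H199: 4
The largest is 4, between H349 and H199.

4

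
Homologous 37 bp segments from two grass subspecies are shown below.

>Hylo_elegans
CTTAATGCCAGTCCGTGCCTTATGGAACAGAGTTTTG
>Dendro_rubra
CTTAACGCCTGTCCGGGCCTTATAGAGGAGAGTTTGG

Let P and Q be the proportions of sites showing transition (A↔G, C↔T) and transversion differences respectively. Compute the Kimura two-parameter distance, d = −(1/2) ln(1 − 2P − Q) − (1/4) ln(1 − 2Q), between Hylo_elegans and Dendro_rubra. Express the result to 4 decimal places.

The sequences differ at positions 6 (T/C, transition), 10 (A/T, transversion), 16 (T/G, transversion), 24 (G/A, transition), 27 (A/G, transition), 28 (C/G, transversion), 36 (T/G, transversion).
Of the 7 differences, 3 transitions and 4 transversions over 37 sites: P = 3/37 = 0.081081, Q = 4/37 = 0.108108.
d = −0.5·ln(0.729730) − 0.25·ln(0.783784) = −0.5·(-0.315081) − 0.25·(-0.243622) = 0.2184.

0.2184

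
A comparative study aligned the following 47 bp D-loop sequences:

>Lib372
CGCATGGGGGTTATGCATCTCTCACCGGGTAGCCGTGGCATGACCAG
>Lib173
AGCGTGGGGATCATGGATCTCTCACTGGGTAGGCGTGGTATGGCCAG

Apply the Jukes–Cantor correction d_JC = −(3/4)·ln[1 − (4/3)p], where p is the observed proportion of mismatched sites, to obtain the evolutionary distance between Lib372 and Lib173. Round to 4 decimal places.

Mismatches occur at site 1 (C↔A), site 4 (A↔G), site 10 (G↔A), site 12 (T↔C), site 16 (C↔G), site 26 (C↔T), site 33 (C↔G), site 39 (C↔T), site 43 (A↔G).
p = 9/47 = 0.191489.
d = −0.75 · ln(1 − (4/3)·0.191489) = −0.75 · ln(0.744681) = −0.75 · (-0.294799) = 0.2211.

0.2211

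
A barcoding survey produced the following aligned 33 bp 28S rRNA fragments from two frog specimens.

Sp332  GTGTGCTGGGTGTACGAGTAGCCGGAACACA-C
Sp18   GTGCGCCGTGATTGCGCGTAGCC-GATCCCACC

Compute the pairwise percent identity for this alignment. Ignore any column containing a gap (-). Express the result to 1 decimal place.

Excluding the 2 gap columns leaves 31 comparable sites.
The sequences differ at positions 4 (T/C), 7 (T/C), 9 (G/T), 11 (T/A), 12 (G/T), 14 (A/G), 17 (A/C), 27 (A/T), 29 (A/C).
22 of the 31 comparable sites match, so the percent identity is 22/31 × 100 = 71.0%.

71.0%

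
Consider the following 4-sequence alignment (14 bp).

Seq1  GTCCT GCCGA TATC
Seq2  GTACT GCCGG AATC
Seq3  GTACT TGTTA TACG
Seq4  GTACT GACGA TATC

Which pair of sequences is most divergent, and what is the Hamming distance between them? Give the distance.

Pairwise Hamming distances:
  Seq1 vs Seq2: 3
  Seq1 vs Seq3: 7
  Seq1 vs Seq4: 2
  Seq2 vs Seq3: 8
  Seq2 vs Seq4: 3
  Seq3 vs Seq4: 6
The largest is 8, between Seq2 and Seq3.

8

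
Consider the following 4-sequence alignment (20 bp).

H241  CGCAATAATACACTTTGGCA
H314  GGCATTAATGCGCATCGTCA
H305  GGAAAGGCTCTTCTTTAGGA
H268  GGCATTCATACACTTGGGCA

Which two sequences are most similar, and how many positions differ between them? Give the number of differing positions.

Pairwise Hamming distances:
  H241 vs H314: 7
  H241 vs H305: 10
  H241 vs H268: 4
  H314 vs H305: 13
  H314 vs H268: 6
  H305 vs H268: 11
The smallest is 4, between H241 and H268.

4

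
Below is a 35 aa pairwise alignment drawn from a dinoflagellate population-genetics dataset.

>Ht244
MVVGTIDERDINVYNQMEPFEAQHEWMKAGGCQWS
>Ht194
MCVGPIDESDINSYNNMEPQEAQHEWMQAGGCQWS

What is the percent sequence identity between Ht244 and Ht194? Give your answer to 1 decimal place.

The sequences differ at positions 2 (V/C), 5 (T/P), 9 (R/S), 13 (V/S), 16 (Q/N), 20 (F/Q), 28 (K/Q).
28 of the 35 sites match, so the percent identity is 28/35 × 100 = 80.0%.

80.0%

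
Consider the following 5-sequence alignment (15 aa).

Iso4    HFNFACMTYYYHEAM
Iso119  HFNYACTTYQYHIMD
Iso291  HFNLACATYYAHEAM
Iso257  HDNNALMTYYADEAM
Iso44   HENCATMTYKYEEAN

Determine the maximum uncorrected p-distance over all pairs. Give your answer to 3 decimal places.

0.667

Pairwise Hamming distances:
  Iso4 vs Iso119: 6
  Iso4 vs Iso291: 3
  Iso4 vs Iso257: 5
  Iso4 vs Iso44: 6
  Iso119 vs Iso291: 7
  Iso119 vs Iso257: 10
  Iso119 vs Iso44: 9
  Iso291 vs Iso257: 5
  Iso291 vs Iso44: 8
  Iso257 vs Iso44: 7
The largest is 10 mismatches, between Iso119 and Iso257; p = 10/15 = 0.667.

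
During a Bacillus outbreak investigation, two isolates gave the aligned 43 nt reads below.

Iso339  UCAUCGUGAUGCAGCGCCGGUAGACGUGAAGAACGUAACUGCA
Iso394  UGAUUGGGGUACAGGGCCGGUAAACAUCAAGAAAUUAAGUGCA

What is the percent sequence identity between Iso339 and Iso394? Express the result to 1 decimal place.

Mismatches occur at site 2 (C→G), site 5 (C→U), site 7 (U→G), site 9 (A→G), site 11 (G→A), site 15 (C→G), site 23 (G→A), site 26 (G→A), site 28 (G→C), site 34 (C→A), site 35 (G→U), site 39 (C→G).
31 of the 43 sites match, so the percent identity is 31/43 × 100 = 72.1%.

72.1%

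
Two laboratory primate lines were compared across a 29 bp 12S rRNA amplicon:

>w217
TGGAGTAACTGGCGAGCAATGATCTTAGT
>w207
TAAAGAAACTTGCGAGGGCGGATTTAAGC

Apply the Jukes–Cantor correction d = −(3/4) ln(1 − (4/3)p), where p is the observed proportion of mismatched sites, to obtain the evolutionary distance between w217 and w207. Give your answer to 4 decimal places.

Differing sites — 2:G/A; 3:G/A; 6:T/A; 11:G/T; 17:C/G; 18:A/G; 19:A/C; 20:T/G; 24:C/T; 26:T/A; 29:T/C.
p = 11/29 = 0.379310.
d = −0.75 · ln(1 − (4/3)·0.379310) = −0.75 · ln(0.494253) = −0.75 · (-0.704708) = 0.5285.

0.5285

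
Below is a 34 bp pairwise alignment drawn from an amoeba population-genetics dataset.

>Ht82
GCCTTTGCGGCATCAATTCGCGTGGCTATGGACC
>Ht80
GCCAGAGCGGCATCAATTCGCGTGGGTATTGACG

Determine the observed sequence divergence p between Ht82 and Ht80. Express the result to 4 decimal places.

Differing sites — 4:T/A; 5:T/G; 6:T/A; 26:C/G; 30:G/T; 34:C/G.
There are 6 differences over 34 sites, so p = 6/34 = 0.1765.

0.1765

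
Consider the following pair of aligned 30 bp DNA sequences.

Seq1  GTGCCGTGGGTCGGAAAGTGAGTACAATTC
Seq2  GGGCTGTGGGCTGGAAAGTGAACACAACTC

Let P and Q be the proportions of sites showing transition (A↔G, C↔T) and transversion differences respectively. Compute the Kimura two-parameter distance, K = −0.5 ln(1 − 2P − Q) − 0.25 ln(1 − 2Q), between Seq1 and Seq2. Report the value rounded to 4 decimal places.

The sequences differ at positions 2 (T/G, transversion), 5 (C/T, transition), 11 (T/C, transition), 12 (C/T, transition), 22 (G/A, transition), 23 (T/C, transition), 28 (T/C, transition).
Of the 7 differences, 6 transitions and 1 transversion over 30 sites: P = 6/30 = 0.200000, Q = 1/30 = 0.033333.
d = −0.5·ln(0.566667) − 0.25·ln(0.933334) = −0.5·(-0.567983) − 0.25·(-0.068992) = 0.3012.

0.3012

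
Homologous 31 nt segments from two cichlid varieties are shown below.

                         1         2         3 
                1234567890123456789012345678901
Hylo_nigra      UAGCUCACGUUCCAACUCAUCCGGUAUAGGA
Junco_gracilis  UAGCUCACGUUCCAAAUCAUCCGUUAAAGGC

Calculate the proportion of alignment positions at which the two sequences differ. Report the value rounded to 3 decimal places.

Mismatches occur at site 16 (C↔A), site 24 (G↔U), site 27 (U↔A), site 31 (A↔C).
There are 4 differences over 31 sites, so p = 4/31 = 0.129.

0.129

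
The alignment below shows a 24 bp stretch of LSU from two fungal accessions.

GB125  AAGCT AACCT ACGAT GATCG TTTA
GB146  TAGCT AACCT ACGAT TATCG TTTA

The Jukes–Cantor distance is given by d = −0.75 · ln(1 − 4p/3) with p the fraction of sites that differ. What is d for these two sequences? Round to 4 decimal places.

0.0883

Differing sites — 1:A/T; 16:G/T.
p = 2/24 = 0.083333.
d = −0.75 · ln(1 − (4/3)·0.083333) = −0.75 · ln(0.888889) = −0.75 · (-0.117783) = 0.0883.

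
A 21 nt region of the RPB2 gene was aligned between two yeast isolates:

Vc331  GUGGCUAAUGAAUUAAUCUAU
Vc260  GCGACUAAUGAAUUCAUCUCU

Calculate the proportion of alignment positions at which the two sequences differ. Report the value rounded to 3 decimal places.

0.190

Differing sites — 2:U/C; 4:G/A; 15:A/C; 20:A/C.
There are 4 differences over 21 sites, so p = 4/21 = 0.190.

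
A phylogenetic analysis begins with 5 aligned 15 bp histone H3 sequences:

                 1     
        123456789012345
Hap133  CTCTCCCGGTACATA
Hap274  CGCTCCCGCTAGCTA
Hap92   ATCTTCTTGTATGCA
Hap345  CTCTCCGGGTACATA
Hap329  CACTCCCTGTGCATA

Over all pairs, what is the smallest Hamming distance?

1

Pairwise Hamming distances:
  Hap133 vs Hap274: 4
  Hap133 vs Hap92: 7
  Hap133 vs Hap345: 1
  Hap133 vs Hap329: 3
  Hap274 vs Hap92: 9
  Hap274 vs Hap345: 5
  Hap274 vs Hap329: 6
  Hap92 vs Hap345: 7
  Hap92 vs Hap329: 8
  Hap345 vs Hap329: 4
The smallest is 1, between Hap133 and Hap345.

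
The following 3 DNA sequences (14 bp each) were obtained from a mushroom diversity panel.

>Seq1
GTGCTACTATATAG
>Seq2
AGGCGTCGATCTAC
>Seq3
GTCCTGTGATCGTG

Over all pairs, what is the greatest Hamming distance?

9

Pairwise Hamming distances:
  Seq1 vs Seq2: 7
  Seq1 vs Seq3: 7
  Seq2 vs Seq3: 9
The largest is 9, between Seq2 and Seq3.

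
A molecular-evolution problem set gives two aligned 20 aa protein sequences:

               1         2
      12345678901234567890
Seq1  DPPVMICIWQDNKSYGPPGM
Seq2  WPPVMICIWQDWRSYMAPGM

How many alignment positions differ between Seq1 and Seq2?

Mismatches occur at site 1 (D/W), site 12 (N/W), site 13 (K/R), site 16 (G/M), site 17 (P/A).
That gives 5 mismatches out of 20 aligned sites, so the Hamming distance is 5.

5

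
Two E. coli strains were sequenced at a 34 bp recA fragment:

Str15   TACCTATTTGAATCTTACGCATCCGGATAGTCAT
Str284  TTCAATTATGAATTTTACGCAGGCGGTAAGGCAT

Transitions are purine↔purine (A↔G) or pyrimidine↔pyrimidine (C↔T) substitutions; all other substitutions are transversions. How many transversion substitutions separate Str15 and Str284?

The sequences differ at positions 2 (A/T, transversion), 4 (C/A, transversion), 5 (T/A, transversion), 6 (A/T, transversion), 8 (T/A, transversion), 14 (C/T, transition), 22 (T/G, transversion), 23 (C/G, transversion), 27 (A/T, transversion), 28 (T/A, transversion), 31 (T/G, transversion).
Of the 11 differences, 1 transition and 10 transversions, so the answer is 10.

10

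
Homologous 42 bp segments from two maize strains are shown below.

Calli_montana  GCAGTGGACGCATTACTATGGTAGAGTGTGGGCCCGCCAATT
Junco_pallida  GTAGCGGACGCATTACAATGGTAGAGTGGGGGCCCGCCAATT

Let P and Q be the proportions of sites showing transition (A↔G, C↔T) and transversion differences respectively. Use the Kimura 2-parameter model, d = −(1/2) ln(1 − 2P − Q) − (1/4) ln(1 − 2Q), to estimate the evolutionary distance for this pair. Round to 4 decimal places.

0.1021

Differing sites — 2:C/T (Ti); 5:T/C (Ti); 17:T/A (Tv); 29:T/G (Tv).
Of the 4 differences, 2 transitions and 2 transversions over 42 sites: P = 2/42 = 0.047619, Q = 2/42 = 0.047619.
d = −0.5·ln(0.857143) − 0.25·ln(0.904762) = −0.5·(-0.154151) − 0.25·(-0.100083) = 0.1021.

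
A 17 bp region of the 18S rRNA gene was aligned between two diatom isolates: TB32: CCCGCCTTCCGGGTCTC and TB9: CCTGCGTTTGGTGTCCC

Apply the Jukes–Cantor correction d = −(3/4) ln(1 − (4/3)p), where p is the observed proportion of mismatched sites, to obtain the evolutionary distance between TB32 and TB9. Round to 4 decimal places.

0.4770

Differing sites — 3:C/T; 6:C/G; 9:C/T; 10:C/G; 12:G/T; 16:T/C.
p = 6/17 = 0.352941.
d = −0.75 · ln(1 − (4/3)·0.352941) = −0.75 · ln(0.529412) = −0.75 · (-0.635988) = 0.4770.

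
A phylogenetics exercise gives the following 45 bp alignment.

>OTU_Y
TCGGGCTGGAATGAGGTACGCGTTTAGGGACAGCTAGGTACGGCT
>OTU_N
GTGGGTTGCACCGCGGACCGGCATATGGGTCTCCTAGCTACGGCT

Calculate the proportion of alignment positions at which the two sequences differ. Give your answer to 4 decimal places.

Mismatches occur at site 1 (T↔G), site 2 (C↔T), site 6 (C↔T), site 9 (G↔C), site 11 (A↔C), site 12 (T↔C), site 14 (A↔C), site 17 (T↔A), site 18 (A↔C), site 21 (C↔G), site 22 (G↔C), site 23 (T↔A), site 25 (T↔A), site 26 (A↔T), site 30 (A↔T), site 32 (A↔T), site 33 (G↔C), site 38 (G↔C).
There are 18 differences over 45 sites, so p = 18/45 = 0.4000.

0.4000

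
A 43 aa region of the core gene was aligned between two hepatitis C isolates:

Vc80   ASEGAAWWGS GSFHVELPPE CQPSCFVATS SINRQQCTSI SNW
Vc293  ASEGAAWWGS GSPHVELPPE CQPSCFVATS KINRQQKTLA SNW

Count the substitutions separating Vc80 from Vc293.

5

Mismatches occur at site 13 (F/P), site 31 (S/K), site 37 (C/K), site 39 (S/L), site 40 (I/A).
That gives 5 mismatches out of 43 aligned sites, so the Hamming distance is 5.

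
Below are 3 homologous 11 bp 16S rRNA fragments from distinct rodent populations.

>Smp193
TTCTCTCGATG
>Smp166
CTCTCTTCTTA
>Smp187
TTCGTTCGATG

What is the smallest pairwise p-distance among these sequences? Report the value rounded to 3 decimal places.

0.182

Pairwise Hamming distances:
  Smp193 vs Smp166: 5
  Smp193 vs Smp187: 2
  Smp166 vs Smp187: 7
The smallest is 2 mismatches, between Smp193 and Smp187; p = 2/11 = 0.182.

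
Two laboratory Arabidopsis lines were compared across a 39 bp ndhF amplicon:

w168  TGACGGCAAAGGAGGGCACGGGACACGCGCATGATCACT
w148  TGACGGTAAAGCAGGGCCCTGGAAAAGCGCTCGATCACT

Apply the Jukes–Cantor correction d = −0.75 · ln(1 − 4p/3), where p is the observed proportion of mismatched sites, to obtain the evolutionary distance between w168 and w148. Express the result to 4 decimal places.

Mismatches occur at site 7 (C→T), site 12 (G→C), site 18 (A→C), site 20 (G→T), site 24 (C→A), site 26 (C→A), site 31 (A→T), site 32 (T→C).
p = 8/39 = 0.205128.
d = −0.75 · ln(1 − (4/3)·0.205128) = −0.75 · ln(0.726496) = −0.75 · (-0.319522) = 0.2396.

0.2396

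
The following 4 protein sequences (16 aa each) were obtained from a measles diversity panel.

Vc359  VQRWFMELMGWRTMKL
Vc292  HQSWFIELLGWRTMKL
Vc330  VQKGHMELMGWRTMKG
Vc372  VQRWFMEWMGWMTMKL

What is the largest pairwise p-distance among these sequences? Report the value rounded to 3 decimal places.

0.438

Pairwise Hamming distances:
  Vc359 vs Vc292: 4
  Vc359 vs Vc330: 4
  Vc359 vs Vc372: 2
  Vc292 vs Vc330: 7
  Vc292 vs Vc372: 6
  Vc330 vs Vc372: 6
The largest is 7 mismatches, between Vc292 and Vc330; p = 7/16 = 0.438.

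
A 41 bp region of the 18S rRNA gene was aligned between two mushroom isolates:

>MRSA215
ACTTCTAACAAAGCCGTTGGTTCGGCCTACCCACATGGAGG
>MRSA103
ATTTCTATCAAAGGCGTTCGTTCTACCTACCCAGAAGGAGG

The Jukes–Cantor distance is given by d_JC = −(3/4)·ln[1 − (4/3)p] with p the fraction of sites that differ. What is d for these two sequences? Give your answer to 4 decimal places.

0.2260

Differing sites — 2:C/T; 8:A/T; 14:C/G; 19:G/C; 24:G/T; 25:G/A; 34:C/G; 36:T/A.
p = 8/41 = 0.195122.
d = −0.75 · ln(1 − (4/3)·0.195122) = −0.75 · ln(0.739837) = −0.75 · (-0.301325) = 0.2260.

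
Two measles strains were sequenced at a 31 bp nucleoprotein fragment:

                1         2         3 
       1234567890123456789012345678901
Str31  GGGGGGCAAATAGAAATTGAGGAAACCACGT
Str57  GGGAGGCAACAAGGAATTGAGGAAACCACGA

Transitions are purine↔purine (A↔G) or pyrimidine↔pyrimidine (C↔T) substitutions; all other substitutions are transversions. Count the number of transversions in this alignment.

The sequences differ at positions 4 (G/A, transition), 10 (A/C, transversion), 11 (T/A, transversion), 14 (A/G, transition), 31 (T/A, transversion).
Of the 5 differences, 2 transitions and 3 transversions, so the answer is 3.

3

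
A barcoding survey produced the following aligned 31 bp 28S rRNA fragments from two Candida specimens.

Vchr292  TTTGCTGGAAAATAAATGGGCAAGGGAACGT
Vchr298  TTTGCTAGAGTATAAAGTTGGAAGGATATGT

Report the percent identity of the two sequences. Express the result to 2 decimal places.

Mismatches occur at site 7 (G/A), site 10 (A/G), site 11 (A/T), site 17 (T/G), site 18 (G/T), site 19 (G/T), site 21 (C/G), site 26 (G/A), site 27 (A/T), site 29 (C/T).
21 of the 31 sites match, so the percent identity is 21/31 × 100 = 67.74%.

67.74%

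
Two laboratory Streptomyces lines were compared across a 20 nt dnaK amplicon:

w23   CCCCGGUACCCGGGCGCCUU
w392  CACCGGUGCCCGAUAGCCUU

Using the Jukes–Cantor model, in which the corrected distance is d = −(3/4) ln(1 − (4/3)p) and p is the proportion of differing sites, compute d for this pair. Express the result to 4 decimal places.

Differing sites — 2:C/A; 8:A/G; 13:G/A; 14:G/U; 15:C/A.
p = 5/20 = 0.250000.
d = −0.75 · ln(1 − (4/3)·0.250000) = −0.75 · ln(0.666667) = −0.75 · (-0.405465) = 0.3041.

0.3041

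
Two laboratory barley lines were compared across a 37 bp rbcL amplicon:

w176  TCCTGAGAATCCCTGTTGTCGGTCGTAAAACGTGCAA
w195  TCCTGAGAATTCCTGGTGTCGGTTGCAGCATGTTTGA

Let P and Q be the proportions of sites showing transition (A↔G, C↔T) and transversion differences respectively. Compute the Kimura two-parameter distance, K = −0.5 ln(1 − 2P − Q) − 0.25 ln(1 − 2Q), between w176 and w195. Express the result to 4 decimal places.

Differing sites — 11:C/T (Ti); 16:T/G (Tv); 24:C/T (Ti); 26:T/C (Ti); 28:A/G (Ti); 29:A/C (Tv); 31:C/T (Ti); 34:G/T (Tv); 35:C/T (Ti); 36:A/G (Ti).
Of the 10 differences, 7 transitions and 3 transversions over 37 sites: P = 7/37 = 0.189189, Q = 3/37 = 0.081081.
d = −0.5·ln(0.540541) − 0.25·ln(0.837838) = −0.5·(-0.615185) − 0.25·(-0.176931) = 0.3518.

0.3518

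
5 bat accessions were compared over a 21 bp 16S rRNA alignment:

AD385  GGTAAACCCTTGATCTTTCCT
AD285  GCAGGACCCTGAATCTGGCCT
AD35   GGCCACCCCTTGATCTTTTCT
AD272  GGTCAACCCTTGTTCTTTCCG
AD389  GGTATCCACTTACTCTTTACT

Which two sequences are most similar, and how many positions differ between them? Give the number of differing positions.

3

Pairwise Hamming distances:
  AD385 vs AD285: 8
  AD385 vs AD35: 4
  AD385 vs AD272: 3
  AD385 vs AD389: 6
  AD285 vs AD35: 10
  AD285 vs AD272: 10
  AD285 vs AD389: 11
  AD35 vs AD272: 5
  AD35 vs AD389: 7
  AD272 vs AD389: 8
The smallest is 3, between AD385 and AD272.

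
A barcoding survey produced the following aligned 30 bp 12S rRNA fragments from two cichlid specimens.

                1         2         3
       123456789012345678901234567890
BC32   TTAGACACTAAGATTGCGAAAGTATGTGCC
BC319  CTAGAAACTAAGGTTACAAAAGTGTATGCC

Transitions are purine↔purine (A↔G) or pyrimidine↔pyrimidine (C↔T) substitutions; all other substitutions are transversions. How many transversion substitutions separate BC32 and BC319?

Mismatches occur at site 1 (T→C, transition), site 6 (C→A, transversion), site 13 (A→G, transition), site 16 (G→A, transition), site 18 (G→A, transition), site 24 (A→G, transition), site 26 (G→A, transition).
Of the 7 differences, 6 transitions and 1 transversion, so the answer is 1.

1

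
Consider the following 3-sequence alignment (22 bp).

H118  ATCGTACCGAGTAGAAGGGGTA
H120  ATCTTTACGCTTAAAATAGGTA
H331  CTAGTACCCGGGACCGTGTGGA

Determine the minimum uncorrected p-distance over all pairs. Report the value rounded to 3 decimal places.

0.364

Pairwise Hamming distances:
  H118 vs H120: 8
  H118 vs H331: 11
  H120 vs H331: 15
The smallest is 8 mismatches, between H118 and H120; p = 8/22 = 0.364.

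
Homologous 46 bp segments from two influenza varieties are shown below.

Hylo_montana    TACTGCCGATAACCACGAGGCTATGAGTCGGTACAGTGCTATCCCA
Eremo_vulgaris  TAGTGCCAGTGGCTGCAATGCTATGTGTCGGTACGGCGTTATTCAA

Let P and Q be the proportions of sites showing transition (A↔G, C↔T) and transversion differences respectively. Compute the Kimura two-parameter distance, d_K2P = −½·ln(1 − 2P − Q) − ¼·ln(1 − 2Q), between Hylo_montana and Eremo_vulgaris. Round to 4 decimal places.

Differing sites — 3:C/G (Tv); 8:G/A (Ti); 9:A/G (Ti); 11:A/G (Ti); 12:A/G (Ti); 14:C/T (Ti); 15:A/G (Ti); 17:G/A (Ti); 19:G/T (Tv); 26:A/T (Tv); 35:A/G (Ti); 37:T/C (Ti); 39:C/T (Ti); 43:C/T (Ti); 45:C/A (Tv).
Of the 15 differences, 11 transitions and 4 transversions over 46 sites: P = 11/46 = 0.239130, Q = 4/46 = 0.086957.
d = −0.5·ln(0.434783) − 0.25·ln(0.826086) = −0.5·(-0.832908) − 0.25·(-0.191056) = 0.4642.

0.4642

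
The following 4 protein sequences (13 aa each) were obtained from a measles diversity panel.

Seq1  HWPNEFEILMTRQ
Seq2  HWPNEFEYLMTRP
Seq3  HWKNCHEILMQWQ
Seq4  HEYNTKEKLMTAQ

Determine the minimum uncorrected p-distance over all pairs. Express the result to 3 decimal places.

Pairwise Hamming distances:
  Seq1 vs Seq2: 2
  Seq1 vs Seq3: 5
  Seq1 vs Seq4: 6
  Seq2 vs Seq3: 7
  Seq2 vs Seq4: 7
  Seq3 vs Seq4: 7
The smallest is 2 mismatches, between Seq1 and Seq2; p = 2/13 = 0.154.

0.154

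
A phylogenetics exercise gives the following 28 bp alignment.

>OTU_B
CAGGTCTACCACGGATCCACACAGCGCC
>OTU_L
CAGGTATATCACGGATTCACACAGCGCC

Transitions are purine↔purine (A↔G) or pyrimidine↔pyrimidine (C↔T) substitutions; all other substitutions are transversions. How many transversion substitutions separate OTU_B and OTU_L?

Mismatches occur at site 6 (C/A, transversion), site 9 (C/T, transition), site 17 (C/T, transition).
Of the 3 differences, 2 transitions and 1 transversion, so the answer is 1.

1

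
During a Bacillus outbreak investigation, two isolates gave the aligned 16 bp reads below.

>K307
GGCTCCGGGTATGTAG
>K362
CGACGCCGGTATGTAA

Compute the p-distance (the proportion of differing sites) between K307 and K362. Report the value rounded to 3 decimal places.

0.375

Mismatches occur at site 1 (G↔C), site 3 (C↔A), site 4 (T↔C), site 5 (C↔G), site 7 (G↔C), site 16 (G↔A).
There are 6 differences over 16 sites, so p = 6/16 = 0.375.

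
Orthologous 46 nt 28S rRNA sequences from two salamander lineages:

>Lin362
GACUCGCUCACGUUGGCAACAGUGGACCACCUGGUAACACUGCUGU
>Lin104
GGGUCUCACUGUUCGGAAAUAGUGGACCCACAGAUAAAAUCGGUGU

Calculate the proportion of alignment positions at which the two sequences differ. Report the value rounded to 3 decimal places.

Mismatches occur at site 2 (A/G), site 3 (C/G), site 6 (G/U), site 8 (U/A), site 10 (A/U), site 11 (C/G), site 12 (G/U), site 14 (U/C), site 17 (C/A), site 20 (C/U), site 29 (A/C), site 30 (C/A), site 32 (U/A), site 34 (G/A), site 38 (C/A), site 40 (C/U), site 41 (U/C), site 43 (C/G).
There are 18 differences over 46 sites, so p = 18/46 = 0.391.

0.391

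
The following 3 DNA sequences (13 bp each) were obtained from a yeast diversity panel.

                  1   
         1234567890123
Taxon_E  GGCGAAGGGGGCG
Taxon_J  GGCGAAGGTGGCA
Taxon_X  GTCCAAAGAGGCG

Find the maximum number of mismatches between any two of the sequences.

Pairwise Hamming distances:
  Taxon_E vs Taxon_J: 2
  Taxon_E vs Taxon_X: 4
  Taxon_J vs Taxon_X: 5
The largest is 5, between Taxon_J and Taxon_X.

5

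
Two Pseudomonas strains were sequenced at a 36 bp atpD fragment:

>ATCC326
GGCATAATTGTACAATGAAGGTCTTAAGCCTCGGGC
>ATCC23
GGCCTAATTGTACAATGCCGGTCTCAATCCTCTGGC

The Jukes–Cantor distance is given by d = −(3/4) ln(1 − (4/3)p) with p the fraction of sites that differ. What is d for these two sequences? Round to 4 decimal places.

Mismatches occur at site 4 (A/C), site 18 (A/C), site 19 (A/C), site 25 (T/C), site 28 (G/T), site 33 (G/T).
p = 6/36 = 0.166667.
d = −0.75 · ln(1 − (4/3)·0.166667) = −0.75 · ln(0.777777) = −0.75 · (-0.251315) = 0.1885.

0.1885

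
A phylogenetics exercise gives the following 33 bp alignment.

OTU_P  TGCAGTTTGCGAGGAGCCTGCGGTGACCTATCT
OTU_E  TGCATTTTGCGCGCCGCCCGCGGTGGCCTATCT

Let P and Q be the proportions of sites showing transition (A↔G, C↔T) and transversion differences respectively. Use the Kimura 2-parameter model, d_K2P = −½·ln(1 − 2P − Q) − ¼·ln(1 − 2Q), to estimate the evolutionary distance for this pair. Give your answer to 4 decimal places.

0.2082

The sequences differ at positions 5 (G/T, transversion), 12 (A/C, transversion), 14 (G/C, transversion), 15 (A/C, transversion), 19 (T/C, transition), 26 (A/G, transition).
Of the 6 differences, 2 transitions and 4 transversions over 33 sites: P = 2/33 = 0.060606, Q = 4/33 = 0.121212.
d = −0.5·ln(0.757576) − 0.25·ln(0.757576) = −0.5·(-0.277631) − 0.25·(-0.277631) = 0.2082.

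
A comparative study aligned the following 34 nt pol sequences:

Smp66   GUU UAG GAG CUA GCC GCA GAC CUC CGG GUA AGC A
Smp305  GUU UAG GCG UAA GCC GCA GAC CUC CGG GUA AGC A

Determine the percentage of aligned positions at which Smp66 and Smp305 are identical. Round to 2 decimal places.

Mismatches occur at site 8 (A→C), site 10 (C→U), site 11 (U→A).
31 of the 34 sites match, so the percent identity is 31/34 × 100 = 91.18%.

91.18%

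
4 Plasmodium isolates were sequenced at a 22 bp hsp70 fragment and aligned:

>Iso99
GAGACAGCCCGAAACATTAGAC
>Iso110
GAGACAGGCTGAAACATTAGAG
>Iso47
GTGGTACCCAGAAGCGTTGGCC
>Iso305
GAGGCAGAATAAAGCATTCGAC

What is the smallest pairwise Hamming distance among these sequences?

3

Pairwise Hamming distances:
  Iso99 vs Iso110: 3
  Iso99 vs Iso47: 9
  Iso99 vs Iso305: 7
  Iso110 vs Iso47: 11
  Iso110 vs Iso305: 7
  Iso47 vs Iso305: 10
The smallest is 3, between Iso99 and Iso110.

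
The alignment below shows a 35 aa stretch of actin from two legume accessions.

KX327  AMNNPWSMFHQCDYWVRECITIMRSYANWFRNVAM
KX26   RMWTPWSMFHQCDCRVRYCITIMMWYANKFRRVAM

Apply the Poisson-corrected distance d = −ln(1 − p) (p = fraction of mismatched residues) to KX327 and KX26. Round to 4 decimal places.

The sequences differ at positions 1 (A/R), 3 (N/W), 4 (N/T), 14 (Y/C), 15 (W/R), 18 (E/Y), 24 (R/M), 25 (S/W), 29 (W/K), 32 (N/R).
p = 10/35 = 0.285714.
d = −ln(1 − 0.285714) = −ln(0.714286) = 0.3365.

0.3365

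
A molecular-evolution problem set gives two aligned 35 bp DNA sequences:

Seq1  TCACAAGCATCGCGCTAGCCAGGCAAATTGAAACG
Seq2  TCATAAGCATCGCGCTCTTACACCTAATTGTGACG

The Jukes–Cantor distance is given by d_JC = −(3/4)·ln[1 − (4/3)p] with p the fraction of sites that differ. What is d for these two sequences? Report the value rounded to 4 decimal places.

The sequences differ at positions 4 (C/T), 17 (A/C), 18 (G/T), 19 (C/T), 20 (C/A), 21 (A/C), 22 (G/A), 23 (G/C), 25 (A/T), 31 (A/T), 32 (A/G).
p = 11/35 = 0.314286.
d = −0.75 · ln(1 − (4/3)·0.314286) = −0.75 · ln(0.580952) = −0.75 · (-0.543087) = 0.4073.

0.4073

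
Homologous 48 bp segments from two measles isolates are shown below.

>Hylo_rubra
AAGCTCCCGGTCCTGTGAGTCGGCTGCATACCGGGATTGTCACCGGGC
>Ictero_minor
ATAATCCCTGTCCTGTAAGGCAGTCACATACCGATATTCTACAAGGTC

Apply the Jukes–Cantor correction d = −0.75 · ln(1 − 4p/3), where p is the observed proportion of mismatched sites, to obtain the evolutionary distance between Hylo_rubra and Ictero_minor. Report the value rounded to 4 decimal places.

Mismatches occur at site 2 (A↔T), site 3 (G↔A), site 4 (C↔A), site 9 (G↔T), site 17 (G↔A), site 20 (T↔G), site 22 (G↔A), site 24 (C↔T), site 25 (T↔C), site 26 (G↔A), site 34 (G↔A), site 35 (G↔T), site 39 (G↔C), site 41 (C↔A), site 42 (A↔C), site 43 (C↔A), site 44 (C↔A), site 47 (G↔T).
p = 18/48 = 0.375000.
d = −0.75 · ln(1 − (4/3)·0.375000) = −0.75 · ln(0.500000) = −0.75 · (-0.693147) = 0.5199.

0.5199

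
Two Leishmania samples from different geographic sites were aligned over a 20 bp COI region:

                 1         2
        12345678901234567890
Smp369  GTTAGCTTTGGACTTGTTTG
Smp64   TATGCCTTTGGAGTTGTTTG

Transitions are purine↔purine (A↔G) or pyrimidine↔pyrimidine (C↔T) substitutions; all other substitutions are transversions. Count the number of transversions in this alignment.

Differing sites — 1:G/T (Tv); 2:T/A (Tv); 4:A/G (Ti); 5:G/C (Tv); 13:C/G (Tv).
Of the 5 differences, 1 transition and 4 transversions, so the answer is 4.

4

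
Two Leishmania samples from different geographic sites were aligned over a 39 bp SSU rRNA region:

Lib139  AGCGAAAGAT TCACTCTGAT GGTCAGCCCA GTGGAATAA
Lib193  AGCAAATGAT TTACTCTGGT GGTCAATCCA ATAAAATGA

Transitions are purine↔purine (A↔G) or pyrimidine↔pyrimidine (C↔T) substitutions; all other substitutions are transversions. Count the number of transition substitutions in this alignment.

9

Mismatches occur at site 4 (G→A, transition), site 7 (A→T, transversion), site 12 (C→T, transition), site 19 (A→G, transition), site 26 (G→A, transition), site 27 (C→T, transition), site 31 (G→A, transition), site 33 (G→A, transition), site 34 (G→A, transition), site 38 (A→G, transition).
Of the 10 differences, 9 transitions and 1 transversion, so the answer is 9.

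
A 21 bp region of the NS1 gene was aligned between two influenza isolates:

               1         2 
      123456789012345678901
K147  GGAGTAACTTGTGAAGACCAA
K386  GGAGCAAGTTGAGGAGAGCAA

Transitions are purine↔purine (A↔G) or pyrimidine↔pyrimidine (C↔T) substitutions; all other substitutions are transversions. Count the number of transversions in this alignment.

The sequences differ at positions 5 (T/C, transition), 8 (C/G, transversion), 12 (T/A, transversion), 14 (A/G, transition), 18 (C/G, transversion).
Of the 5 differences, 2 transitions and 3 transversions, so the answer is 3.

3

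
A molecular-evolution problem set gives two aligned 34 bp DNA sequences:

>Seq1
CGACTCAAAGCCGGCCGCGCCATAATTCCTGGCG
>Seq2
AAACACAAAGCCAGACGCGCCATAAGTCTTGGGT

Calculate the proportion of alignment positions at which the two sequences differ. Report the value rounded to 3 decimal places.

The sequences differ at positions 1 (C/A), 2 (G/A), 5 (T/A), 13 (G/A), 15 (C/A), 26 (T/G), 29 (C/T), 33 (C/G), 34 (G/T).
There are 9 differences over 34 sites, so p = 9/34 = 0.265.

0.265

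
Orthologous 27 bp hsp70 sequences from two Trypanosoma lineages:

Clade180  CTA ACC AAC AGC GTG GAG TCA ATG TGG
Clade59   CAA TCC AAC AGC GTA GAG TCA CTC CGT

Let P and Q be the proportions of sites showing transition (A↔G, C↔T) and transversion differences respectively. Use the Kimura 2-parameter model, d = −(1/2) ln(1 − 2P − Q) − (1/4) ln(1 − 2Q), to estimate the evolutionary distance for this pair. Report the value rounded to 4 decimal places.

Mismatches occur at site 2 (T↔A, transversion), site 4 (A↔T, transversion), site 15 (G↔A, transition), site 22 (A↔C, transversion), site 24 (G↔C, transversion), site 25 (T↔C, transition), site 27 (G↔T, transversion).
Of the 7 differences, 2 transitions and 5 transversions over 27 sites: P = 2/27 = 0.074074, Q = 5/27 = 0.185185.
d = −0.5·ln(0.666667) − 0.25·ln(0.629630) = −0.5·(-0.405465) − 0.25·(-0.462623) = 0.3184.

0.3184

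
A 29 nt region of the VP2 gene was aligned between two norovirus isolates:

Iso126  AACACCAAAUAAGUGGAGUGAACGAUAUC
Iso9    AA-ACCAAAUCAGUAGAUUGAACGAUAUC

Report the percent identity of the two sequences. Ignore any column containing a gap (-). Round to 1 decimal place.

89.3%

Excluding the 1 gap column leaves 28 comparable sites.
Mismatches occur at site 11 (A→C), site 15 (G→A), site 18 (G→U).
25 of the 28 comparable sites match, so the percent identity is 25/28 × 100 = 89.3%.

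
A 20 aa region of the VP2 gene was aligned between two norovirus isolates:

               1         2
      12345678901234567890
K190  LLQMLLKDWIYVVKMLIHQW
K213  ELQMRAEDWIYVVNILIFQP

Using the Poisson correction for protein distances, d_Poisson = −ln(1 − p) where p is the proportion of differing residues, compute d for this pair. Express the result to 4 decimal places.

0.5108

The sequences differ at positions 1 (L/E), 5 (L/R), 6 (L/A), 7 (K/E), 14 (K/N), 15 (M/I), 18 (H/F), 20 (W/P).
p = 8/20 = 0.400000.
d = −ln(1 − 0.400000) = −ln(0.600000) = 0.5108.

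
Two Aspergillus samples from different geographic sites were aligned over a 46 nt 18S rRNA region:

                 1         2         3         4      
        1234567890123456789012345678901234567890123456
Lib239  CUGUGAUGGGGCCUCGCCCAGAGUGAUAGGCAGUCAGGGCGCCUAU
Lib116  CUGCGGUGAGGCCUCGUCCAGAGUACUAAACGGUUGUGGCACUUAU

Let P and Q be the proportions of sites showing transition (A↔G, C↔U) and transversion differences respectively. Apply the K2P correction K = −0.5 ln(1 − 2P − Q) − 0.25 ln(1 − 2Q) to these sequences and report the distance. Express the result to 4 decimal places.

Differing sites — 4:U/C (Ti); 6:A/G (Ti); 9:G/A (Ti); 17:C/U (Ti); 25:G/A (Ti); 26:A/C (Tv); 29:G/A (Ti); 30:G/A (Ti); 32:A/G (Ti); 35:C/U (Ti); 36:A/G (Ti); 37:G/U (Tv); 41:G/A (Ti); 43:C/U (Ti).
Of the 14 differences, 12 transitions and 2 transversions over 46 sites: P = 12/46 = 0.260870, Q = 2/46 = 0.043478.
d = −0.5·ln(0.434782) − 0.25·ln(0.913044) = −0.5·(-0.832911) − 0.25·(-0.090971) = 0.4392.

0.4392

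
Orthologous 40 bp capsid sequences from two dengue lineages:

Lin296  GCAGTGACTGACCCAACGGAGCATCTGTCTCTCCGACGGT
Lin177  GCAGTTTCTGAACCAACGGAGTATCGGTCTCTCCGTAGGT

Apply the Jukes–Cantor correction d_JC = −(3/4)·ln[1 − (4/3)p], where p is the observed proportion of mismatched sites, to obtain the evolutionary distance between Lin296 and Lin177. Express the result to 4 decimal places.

0.1993

The sequences differ at positions 6 (G/T), 7 (A/T), 12 (C/A), 22 (C/T), 26 (T/G), 36 (A/T), 37 (C/A).
p = 7/40 = 0.175000.
d = −0.75 · ln(1 − (4/3)·0.175000) = −0.75 · ln(0.766667) = −0.75 · (-0.265703) = 0.1993.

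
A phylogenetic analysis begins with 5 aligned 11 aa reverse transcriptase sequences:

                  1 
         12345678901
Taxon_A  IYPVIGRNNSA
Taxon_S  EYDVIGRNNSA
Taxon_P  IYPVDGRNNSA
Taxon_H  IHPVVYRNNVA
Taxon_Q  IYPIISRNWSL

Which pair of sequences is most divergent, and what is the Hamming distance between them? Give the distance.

7

Pairwise Hamming distances:
  Taxon_A vs Taxon_S: 2
  Taxon_A vs Taxon_P: 1
  Taxon_A vs Taxon_H: 4
  Taxon_A vs Taxon_Q: 4
  Taxon_S vs Taxon_P: 3
  Taxon_S vs Taxon_H: 6
  Taxon_S vs Taxon_Q: 6
  Taxon_P vs Taxon_H: 4
  Taxon_P vs Taxon_Q: 5
  Taxon_H vs Taxon_Q: 7
The largest is 7, between Taxon_H and Taxon_Q.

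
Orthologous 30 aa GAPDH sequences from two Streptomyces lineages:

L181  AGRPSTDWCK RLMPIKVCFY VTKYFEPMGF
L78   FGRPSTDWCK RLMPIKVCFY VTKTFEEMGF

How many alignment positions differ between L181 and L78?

Differing sites — 1:A/F; 24:Y/T; 27:P/E.
That gives 3 mismatches out of 30 aligned sites, so the Hamming distance is 3.

3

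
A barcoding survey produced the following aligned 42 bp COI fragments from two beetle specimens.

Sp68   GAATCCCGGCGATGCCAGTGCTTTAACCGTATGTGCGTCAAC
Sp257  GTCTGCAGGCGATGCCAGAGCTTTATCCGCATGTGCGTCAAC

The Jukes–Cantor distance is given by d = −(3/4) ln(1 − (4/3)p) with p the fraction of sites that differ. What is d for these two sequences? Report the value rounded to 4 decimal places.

0.1885

Mismatches occur at site 2 (A/T), site 3 (A/C), site 5 (C/G), site 7 (C/A), site 19 (T/A), site 26 (A/T), site 30 (T/C).
p = 7/42 = 0.166667.
d = −0.75 · ln(1 − (4/3)·0.166667) = −0.75 · ln(0.777777) = −0.75 · (-0.251315) = 0.1885.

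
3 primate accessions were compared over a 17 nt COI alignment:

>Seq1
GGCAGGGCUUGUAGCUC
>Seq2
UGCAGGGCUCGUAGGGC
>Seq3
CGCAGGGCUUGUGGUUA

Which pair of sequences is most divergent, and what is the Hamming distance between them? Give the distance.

6

Pairwise Hamming distances:
  Seq1 vs Seq2: 4
  Seq1 vs Seq3: 4
  Seq2 vs Seq3: 6
The largest is 6, between Seq2 and Seq3.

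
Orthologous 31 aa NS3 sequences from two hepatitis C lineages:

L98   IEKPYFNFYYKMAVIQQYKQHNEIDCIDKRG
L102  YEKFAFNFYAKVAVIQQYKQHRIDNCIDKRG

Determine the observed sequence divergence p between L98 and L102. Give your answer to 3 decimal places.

0.290

The sequences differ at positions 1 (I/Y), 4 (P/F), 5 (Y/A), 10 (Y/A), 12 (M/V), 22 (N/R), 23 (E/I), 24 (I/D), 25 (D/N).
There are 9 differences over 31 sites, so p = 9/31 = 0.290.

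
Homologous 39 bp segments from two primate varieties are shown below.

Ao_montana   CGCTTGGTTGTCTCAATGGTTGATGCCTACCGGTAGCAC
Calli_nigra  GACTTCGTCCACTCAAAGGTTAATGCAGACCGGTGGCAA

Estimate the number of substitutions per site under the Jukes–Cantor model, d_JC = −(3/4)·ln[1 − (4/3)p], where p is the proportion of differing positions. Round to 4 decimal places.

0.3961

The sequences differ at positions 1 (C/G), 2 (G/A), 6 (G/C), 9 (T/C), 10 (G/C), 11 (T/A), 17 (T/A), 22 (G/A), 27 (C/A), 28 (T/G), 35 (A/G), 39 (C/A).
p = 12/39 = 0.307692.
d = −0.75 · ln(1 − (4/3)·0.307692) = −0.75 · ln(0.589744) = −0.75 · (-0.528067) = 0.3961.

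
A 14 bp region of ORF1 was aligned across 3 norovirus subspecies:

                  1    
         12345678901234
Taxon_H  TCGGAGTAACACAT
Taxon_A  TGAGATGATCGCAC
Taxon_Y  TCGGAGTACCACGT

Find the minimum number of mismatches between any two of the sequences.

Pairwise Hamming distances:
  Taxon_H vs Taxon_A: 7
  Taxon_H vs Taxon_Y: 2
  Taxon_A vs Taxon_Y: 8
The smallest is 2, between Taxon_H and Taxon_Y.

2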